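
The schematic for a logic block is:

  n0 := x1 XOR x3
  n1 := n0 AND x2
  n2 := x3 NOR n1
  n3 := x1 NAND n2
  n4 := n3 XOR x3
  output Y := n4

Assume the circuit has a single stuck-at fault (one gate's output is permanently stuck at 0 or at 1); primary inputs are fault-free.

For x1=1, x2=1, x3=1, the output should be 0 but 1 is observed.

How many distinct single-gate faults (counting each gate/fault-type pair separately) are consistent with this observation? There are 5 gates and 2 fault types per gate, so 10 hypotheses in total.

Fault-free: n0=0, n1=0, n2=0, n3=1, n4=0 → 0. Observed 1.
  n0 stuck-at-0: output 0 ✗
  n0 stuck-at-1: output 0 ✗
  n1 stuck-at-0: output 0 ✗
  n1 stuck-at-1: output 0 ✗
  n2 stuck-at-0: output 0 ✗
  n2 stuck-at-1: output 1 ✓
  n3 stuck-at-0: output 1 ✓
  n3 stuck-at-1: output 0 ✗
  n4 stuck-at-0: output 0 ✗
  n4 stuck-at-1: output 1 ✓
Consistent faults: {n2 stuck-at-1, n3 stuck-at-0, n4 stuck-at-1} — 3 in all.

3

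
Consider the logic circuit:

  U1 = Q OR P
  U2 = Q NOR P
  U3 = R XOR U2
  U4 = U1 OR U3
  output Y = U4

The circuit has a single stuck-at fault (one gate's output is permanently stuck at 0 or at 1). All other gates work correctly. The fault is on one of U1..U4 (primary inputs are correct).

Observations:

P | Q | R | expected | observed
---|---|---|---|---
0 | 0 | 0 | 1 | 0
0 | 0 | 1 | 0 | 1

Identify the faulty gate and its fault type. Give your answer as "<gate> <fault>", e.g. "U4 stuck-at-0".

U2 stuck-at-0

Fault-free values for test 1 (P=0, Q=0, R=0): U1=0, U2=1, U3=1, U4=1, giving Y=1. Observed 0.
Test 1: faults giving observed 0 are {U2 stuck-at-0, U3 stuck-at-0, U4 stuck-at-0}.
Test 2 (P=0, Q=0, R=1): fault-free U1=0, U2=1, U3=0, U4=0 → 0; observed 1. Eliminates U3 stuck-at-0, U4 stuck-at-0.
Only U2 stuck-at-0 is consistent with every test.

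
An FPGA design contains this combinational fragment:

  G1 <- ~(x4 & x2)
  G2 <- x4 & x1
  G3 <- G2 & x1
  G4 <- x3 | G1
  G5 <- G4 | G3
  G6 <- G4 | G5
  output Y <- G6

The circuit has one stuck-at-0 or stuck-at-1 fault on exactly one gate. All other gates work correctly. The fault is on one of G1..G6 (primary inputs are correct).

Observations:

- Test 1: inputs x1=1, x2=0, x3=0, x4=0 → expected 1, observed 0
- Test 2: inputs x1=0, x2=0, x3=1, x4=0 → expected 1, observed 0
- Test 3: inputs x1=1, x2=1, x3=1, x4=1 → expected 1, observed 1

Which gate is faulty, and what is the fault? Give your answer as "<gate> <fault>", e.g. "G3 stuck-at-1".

Fault-free values for test 1 (x1=1, x2=0, x3=0, x4=0): G1=1, G2=0, G3=0, G4=1, G5=1, G6=1, giving Y=1. Observed 0.
Test 1: faults giving observed 0 are {G1 stuck-at-0, G4 stuck-at-0, G6 stuck-at-0}.
Test 2 (x1=0, x2=0, x3=1, x4=0): fault-free G1=1, G2=0, G3=0, G4=1, G5=1, G6=1 → 1; observed 0. Eliminates G1 stuck-at-0.
Test 3 (x1=1, x2=1, x3=1, x4=1): fault-free G1=0, G2=1, G3=1, G4=1, G5=1, G6=1 → 1; observed 1. Eliminates G6 stuck-at-0.
Only G4 stuck-at-0 is consistent with every test.

G4 stuck-at-0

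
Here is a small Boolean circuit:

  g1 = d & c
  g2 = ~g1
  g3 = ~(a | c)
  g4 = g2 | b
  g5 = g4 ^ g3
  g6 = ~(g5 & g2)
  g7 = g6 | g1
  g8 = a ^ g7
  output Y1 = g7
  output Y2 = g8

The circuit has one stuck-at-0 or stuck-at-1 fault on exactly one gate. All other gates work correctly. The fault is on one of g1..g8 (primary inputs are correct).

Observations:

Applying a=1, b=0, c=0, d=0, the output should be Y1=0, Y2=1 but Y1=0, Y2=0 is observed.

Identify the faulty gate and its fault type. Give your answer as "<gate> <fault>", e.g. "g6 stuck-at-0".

g8 stuck-at-0

Fault-free values for test 1 (a=1, b=0, c=0, d=0): g1=0, g2=1, g3=0, g4=1, g5=1, g6=0, g7=0, g8=1, giving Y1=0, Y2=1. Observed Y1=0, Y2=0.
Test 1: faults giving observed Y1=0, Y2=0 are {g8 stuck-at-0}.
Only g8 stuck-at-0 is consistent with every test.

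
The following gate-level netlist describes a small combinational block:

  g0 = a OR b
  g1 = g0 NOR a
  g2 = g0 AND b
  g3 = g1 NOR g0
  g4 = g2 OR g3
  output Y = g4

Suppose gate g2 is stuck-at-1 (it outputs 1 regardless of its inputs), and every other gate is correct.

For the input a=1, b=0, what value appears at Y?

1

Propagate with g2 forced: g0=1, g1=0, g2=1 [stuck-at-1], g3=0, g4=1.
So Y = 1. (Without the fault it would be 0.)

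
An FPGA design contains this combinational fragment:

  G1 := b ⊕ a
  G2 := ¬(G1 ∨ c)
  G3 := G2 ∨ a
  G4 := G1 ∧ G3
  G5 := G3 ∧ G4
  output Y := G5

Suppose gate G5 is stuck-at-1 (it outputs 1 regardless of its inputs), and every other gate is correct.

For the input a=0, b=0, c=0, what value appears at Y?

Propagate with G5 forced: G1=0, G2=1, G3=1, G4=0, G5=1 [stuck-at-1].
So Y = 1. (Without the fault it would be 0.)

1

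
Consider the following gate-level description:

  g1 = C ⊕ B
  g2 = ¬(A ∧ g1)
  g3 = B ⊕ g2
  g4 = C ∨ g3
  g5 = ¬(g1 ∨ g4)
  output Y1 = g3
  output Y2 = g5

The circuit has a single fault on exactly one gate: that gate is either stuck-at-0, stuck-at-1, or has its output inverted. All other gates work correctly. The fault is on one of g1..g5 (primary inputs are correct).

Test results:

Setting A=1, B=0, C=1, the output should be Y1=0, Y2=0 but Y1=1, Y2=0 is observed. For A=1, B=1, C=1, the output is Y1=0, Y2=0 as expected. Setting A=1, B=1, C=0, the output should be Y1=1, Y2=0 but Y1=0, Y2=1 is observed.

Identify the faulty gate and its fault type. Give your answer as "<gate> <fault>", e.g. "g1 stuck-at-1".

Fault-free values for test 1 (A=1, B=0, C=1): g1=1, g2=0, g3=0, g4=1, g5=0, giving Y1=0, Y2=0. Observed Y1=1, Y2=0.
Test 1: faults giving observed Y1=1, Y2=0 are {g1 stuck-at-0, g1 inverted output, g2 stuck-at-1, g2 inverted output, g3 stuck-at-1, g3 inverted output}.
Test 2 (A=1, B=1, C=1): fault-free g1=0, g2=1, g3=0, g4=1, g5=0 → Y1=0, Y2=0; observed Y1=0, Y2=0. Eliminates g1 inverted output, g2 inverted output, g3 stuck-at-1, g3 inverted output.
Test 3 (A=1, B=1, C=0): fault-free g1=1, g2=0, g3=1, g4=1, g5=0 → Y1=1, Y2=0; observed Y1=0, Y2=1. Eliminates g2 stuck-at-1.
Only g1 stuck-at-0 is consistent with every test.

g1 stuck-at-0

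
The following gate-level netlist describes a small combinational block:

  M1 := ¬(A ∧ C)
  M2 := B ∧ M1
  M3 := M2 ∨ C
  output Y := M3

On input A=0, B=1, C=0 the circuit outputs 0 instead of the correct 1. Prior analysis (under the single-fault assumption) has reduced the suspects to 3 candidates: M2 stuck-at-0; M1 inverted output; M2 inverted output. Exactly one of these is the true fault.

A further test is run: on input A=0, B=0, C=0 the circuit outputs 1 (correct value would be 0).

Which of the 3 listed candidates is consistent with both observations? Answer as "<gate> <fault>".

Evaluate each candidate on input A=0, B=0, C=0:
  M2 stuck-at-0: M1=1, M2=0 [stuck-at-0], M3=0 → 0 — eliminated
  M1 inverted output: M1=0 [inverted output], M2=0, M3=0 → 0 — eliminated
  M2 inverted output: M1=1, M2=1 [inverted output], M3=1 → 1 — matches
Only M2 inverted output reproduces the observed 1.

M2 inverted output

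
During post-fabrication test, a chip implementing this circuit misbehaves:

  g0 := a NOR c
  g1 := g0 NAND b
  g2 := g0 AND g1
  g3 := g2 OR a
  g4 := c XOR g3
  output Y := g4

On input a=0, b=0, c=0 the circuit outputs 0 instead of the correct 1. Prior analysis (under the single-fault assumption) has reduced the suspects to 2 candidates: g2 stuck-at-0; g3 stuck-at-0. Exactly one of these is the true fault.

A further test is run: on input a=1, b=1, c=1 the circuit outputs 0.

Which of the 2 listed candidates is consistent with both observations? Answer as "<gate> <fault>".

Evaluate each candidate on input a=1, b=1, c=1:
  g2 stuck-at-0: g0=0, g1=1, g2=0 [stuck-at-0], g3=1, g4=0 → 0 — matches
  g3 stuck-at-0: g0=0, g1=1, g2=0, g3=0 [stuck-at-0], g4=1 → 1 — eliminated
Only g2 stuck-at-0 reproduces the observed 0.

g2 stuck-at-0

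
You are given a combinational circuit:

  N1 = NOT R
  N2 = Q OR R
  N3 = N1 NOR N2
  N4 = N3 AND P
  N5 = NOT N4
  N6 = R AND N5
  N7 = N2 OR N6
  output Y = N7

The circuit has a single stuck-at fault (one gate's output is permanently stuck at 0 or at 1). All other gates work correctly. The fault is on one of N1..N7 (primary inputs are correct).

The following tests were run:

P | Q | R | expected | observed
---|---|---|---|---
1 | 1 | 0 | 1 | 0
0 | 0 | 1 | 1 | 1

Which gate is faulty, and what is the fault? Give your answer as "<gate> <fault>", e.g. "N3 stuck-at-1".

N2 stuck-at-0

Fault-free values for test 1 (P=1, Q=1, R=0): N1=1, N2=1, N3=0, N4=0, N5=1, N6=0, N7=1, giving Y=1. Observed 0.
Test 1: faults giving observed 0 are {N2 stuck-at-0, N7 stuck-at-0}.
Test 2 (P=0, Q=0, R=1): fault-free N1=0, N2=1, N3=0, N4=0, N5=1, N6=1, N7=1 → 1; observed 1. Eliminates N7 stuck-at-0.
Only N2 stuck-at-0 is consistent with every test.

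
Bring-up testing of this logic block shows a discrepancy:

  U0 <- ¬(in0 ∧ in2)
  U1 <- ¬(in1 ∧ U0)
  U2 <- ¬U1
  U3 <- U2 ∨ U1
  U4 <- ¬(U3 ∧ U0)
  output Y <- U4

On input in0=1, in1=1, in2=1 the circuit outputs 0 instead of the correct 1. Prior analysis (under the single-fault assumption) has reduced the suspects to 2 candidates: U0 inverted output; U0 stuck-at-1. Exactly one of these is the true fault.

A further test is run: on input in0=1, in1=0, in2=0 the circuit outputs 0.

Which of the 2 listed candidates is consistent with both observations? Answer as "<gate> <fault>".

Evaluate each candidate on input in0=1, in1=0, in2=0:
  U0 inverted output: U0=0 [inverted output], U1=1, U2=0, U3=1, U4=1 → 1 — eliminated
  U0 stuck-at-1: U0=1 [stuck-at-1], U1=1, U2=0, U3=1, U4=0 → 0 — matches
Only U0 stuck-at-1 reproduces the observed 0.

U0 stuck-at-1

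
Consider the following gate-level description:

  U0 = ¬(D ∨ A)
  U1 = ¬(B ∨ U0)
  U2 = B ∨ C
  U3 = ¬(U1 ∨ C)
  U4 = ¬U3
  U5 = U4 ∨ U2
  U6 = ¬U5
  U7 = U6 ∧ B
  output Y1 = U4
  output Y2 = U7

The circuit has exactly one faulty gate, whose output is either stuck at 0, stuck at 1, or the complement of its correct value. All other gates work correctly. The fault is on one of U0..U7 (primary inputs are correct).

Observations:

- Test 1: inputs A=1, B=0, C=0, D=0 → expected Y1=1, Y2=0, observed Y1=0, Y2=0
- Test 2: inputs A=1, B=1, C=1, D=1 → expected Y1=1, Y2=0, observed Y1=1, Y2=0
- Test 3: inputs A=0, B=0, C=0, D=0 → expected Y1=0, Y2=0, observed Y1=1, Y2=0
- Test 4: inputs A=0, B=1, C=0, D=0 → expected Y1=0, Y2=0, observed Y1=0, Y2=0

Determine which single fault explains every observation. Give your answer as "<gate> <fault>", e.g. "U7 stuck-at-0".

Fault-free values for test 1 (A=1, B=0, C=0, D=0): U0=0, U1=1, U2=0, U3=0, U4=1, U5=1, U6=0, U7=0, giving Y1=1, Y2=0. Observed Y1=0, Y2=0.
Test 1: faults giving observed Y1=0, Y2=0 are {U0 stuck-at-1, U0 inverted output, U1 stuck-at-0, U1 inverted output, U3 stuck-at-1, U3 inverted output, U4 stuck-at-0, U4 inverted output}.
Test 2 (A=1, B=1, C=1, D=1): fault-free U0=0, U1=0, U2=1, U3=0, U4=1, U5=1, U6=0, U7=0 → Y1=1, Y2=0; observed Y1=1, Y2=0. Eliminates U3 stuck-at-1, U3 inverted output, U4 stuck-at-0, U4 inverted output.
Test 3 (A=0, B=0, C=0, D=0): fault-free U0=1, U1=0, U2=0, U3=1, U4=0, U5=0, U6=1, U7=0 → Y1=0, Y2=0; observed Y1=1, Y2=0. Eliminates U0 stuck-at-1, U1 stuck-at-0.
Test 4 (A=0, B=1, C=0, D=0): fault-free U0=1, U1=0, U2=1, U3=1, U4=0, U5=1, U6=0, U7=0 → Y1=0, Y2=0; observed Y1=0, Y2=0. Eliminates U1 inverted output.
Only U0 inverted output is consistent with every test.

U0 inverted output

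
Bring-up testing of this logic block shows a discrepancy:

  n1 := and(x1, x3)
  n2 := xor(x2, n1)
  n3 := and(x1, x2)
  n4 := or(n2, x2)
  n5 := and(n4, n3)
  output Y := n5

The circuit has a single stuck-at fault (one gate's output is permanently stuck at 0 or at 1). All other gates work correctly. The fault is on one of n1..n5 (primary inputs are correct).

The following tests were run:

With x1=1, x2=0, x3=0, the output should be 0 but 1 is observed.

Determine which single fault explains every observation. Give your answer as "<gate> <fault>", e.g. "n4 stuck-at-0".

Fault-free values for test 1 (x1=1, x2=0, x3=0): n1=0, n2=0, n3=0, n4=0, n5=0, giving Y=0. Observed 1.
Test 1: faults giving observed 1 are {n5 stuck-at-1}.
Only n5 stuck-at-1 is consistent with every test.

n5 stuck-at-1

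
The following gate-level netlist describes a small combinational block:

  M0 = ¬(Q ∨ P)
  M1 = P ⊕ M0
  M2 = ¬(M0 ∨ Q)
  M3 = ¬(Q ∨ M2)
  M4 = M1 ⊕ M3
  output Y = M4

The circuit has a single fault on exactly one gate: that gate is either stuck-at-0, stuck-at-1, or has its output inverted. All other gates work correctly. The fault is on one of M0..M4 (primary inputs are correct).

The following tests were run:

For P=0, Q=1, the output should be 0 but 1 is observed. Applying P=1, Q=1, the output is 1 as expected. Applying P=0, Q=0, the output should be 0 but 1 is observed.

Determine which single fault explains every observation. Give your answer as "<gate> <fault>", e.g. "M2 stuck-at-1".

Fault-free values for test 1 (P=0, Q=1): M0=0, M1=0, M2=0, M3=0, M4=0, giving Y=0. Observed 1.
Test 1: faults giving observed 1 are {M0 stuck-at-1, M0 inverted output, M1 stuck-at-1, M1 inverted output, M3 stuck-at-1, M3 inverted output, M4 stuck-at-1, M4 inverted output}.
Test 2 (P=1, Q=1): fault-free M0=0, M1=1, M2=0, M3=0, M4=1 → 1; observed 1. Eliminates M0 stuck-at-1, M0 inverted output, M1 inverted output, M3 stuck-at-1, M3 inverted output, M4 inverted output.
Test 3 (P=0, Q=0): fault-free M0=1, M1=1, M2=0, M3=1, M4=0 → 0; observed 1. Eliminates M1 stuck-at-1.
Only M4 stuck-at-1 is consistent with every test.

M4 stuck-at-1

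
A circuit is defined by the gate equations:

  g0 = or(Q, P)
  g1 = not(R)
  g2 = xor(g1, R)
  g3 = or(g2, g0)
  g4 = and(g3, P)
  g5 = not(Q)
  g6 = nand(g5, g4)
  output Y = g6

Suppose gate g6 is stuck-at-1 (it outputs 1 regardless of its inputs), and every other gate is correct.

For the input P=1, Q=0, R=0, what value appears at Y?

1

Propagate with g6 forced: g0=1, g1=1, g2=1, g3=1, g4=1, g5=1, g6=1 [stuck-at-1].
So Y = 1. (Without the fault it would be 0.)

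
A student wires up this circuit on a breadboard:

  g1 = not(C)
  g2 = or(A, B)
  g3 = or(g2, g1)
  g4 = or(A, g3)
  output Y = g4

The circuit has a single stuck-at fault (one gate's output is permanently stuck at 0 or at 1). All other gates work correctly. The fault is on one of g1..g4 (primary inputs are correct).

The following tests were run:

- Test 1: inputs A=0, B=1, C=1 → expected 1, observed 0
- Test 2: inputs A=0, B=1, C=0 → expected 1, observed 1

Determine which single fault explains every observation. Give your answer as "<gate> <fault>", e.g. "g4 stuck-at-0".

g2 stuck-at-0

Fault-free values for test 1 (A=0, B=1, C=1): g1=0, g2=1, g3=1, g4=1, giving Y=1. Observed 0.
Test 1: faults giving observed 0 are {g2 stuck-at-0, g3 stuck-at-0, g4 stuck-at-0}.
Test 2 (A=0, B=1, C=0): fault-free g1=1, g2=1, g3=1, g4=1 → 1; observed 1. Eliminates g3 stuck-at-0, g4 stuck-at-0.
Only g2 stuck-at-0 is consistent with every test.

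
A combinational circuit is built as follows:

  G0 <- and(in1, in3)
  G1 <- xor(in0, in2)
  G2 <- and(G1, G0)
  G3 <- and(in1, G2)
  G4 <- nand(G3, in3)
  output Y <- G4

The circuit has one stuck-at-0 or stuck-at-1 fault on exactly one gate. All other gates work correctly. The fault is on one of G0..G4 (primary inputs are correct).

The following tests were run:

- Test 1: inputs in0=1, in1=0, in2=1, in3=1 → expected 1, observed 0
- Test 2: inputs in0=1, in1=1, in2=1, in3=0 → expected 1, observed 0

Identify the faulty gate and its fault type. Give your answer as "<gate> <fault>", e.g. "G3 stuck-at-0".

G4 stuck-at-0

Fault-free values for test 1 (in0=1, in1=0, in2=1, in3=1): G0=0, G1=0, G2=0, G3=0, G4=1, giving Y=1. Observed 0.
Test 1: faults giving observed 0 are {G3 stuck-at-1, G4 stuck-at-0}.
Test 2 (in0=1, in1=1, in2=1, in3=0): fault-free G0=0, G1=0, G2=0, G3=0, G4=1 → 1; observed 0. Eliminates G3 stuck-at-1.
Only G4 stuck-at-0 is consistent with every test.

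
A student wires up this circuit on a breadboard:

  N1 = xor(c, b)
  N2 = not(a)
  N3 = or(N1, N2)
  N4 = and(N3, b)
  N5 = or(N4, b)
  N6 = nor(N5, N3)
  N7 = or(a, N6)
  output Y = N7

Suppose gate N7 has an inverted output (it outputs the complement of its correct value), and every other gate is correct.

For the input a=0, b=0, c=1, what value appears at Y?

Propagate with N7 forced: N1=1, N2=1, N3=1, N4=0, N5=0, N6=0, N7=1 [inverted output].
So Y = 1. (Without the fault it would be 0.)

1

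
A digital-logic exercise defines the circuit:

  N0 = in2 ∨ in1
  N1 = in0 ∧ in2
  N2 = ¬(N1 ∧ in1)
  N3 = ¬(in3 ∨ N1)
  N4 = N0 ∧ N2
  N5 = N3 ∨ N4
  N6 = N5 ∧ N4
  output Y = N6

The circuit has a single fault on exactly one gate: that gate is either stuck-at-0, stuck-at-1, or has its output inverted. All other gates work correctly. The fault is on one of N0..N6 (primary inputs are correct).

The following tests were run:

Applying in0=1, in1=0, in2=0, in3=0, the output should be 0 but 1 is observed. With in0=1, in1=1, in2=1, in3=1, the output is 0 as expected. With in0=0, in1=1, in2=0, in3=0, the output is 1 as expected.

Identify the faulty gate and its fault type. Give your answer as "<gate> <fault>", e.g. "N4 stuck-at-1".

Fault-free values for test 1 (in0=1, in1=0, in2=0, in3=0): N0=0, N1=0, N2=1, N3=1, N4=0, N5=1, N6=0, giving Y=0. Observed 1.
Test 1: faults giving observed 1 are {N0 stuck-at-1, N0 inverted output, N4 stuck-at-1, N4 inverted output, N6 stuck-at-1, N6 inverted output}.
Test 2 (in0=1, in1=1, in2=1, in3=1): fault-free N0=1, N1=1, N2=0, N3=0, N4=0, N5=0, N6=0 → 0; observed 0. Eliminates N4 stuck-at-1, N4 inverted output, N6 stuck-at-1, N6 inverted output.
Test 3 (in0=0, in1=1, in2=0, in3=0): fault-free N0=1, N1=0, N2=1, N3=1, N4=1, N5=1, N6=1 → 1; observed 1. Eliminates N0 inverted output.
Only N0 stuck-at-1 is consistent with every test.

N0 stuck-at-1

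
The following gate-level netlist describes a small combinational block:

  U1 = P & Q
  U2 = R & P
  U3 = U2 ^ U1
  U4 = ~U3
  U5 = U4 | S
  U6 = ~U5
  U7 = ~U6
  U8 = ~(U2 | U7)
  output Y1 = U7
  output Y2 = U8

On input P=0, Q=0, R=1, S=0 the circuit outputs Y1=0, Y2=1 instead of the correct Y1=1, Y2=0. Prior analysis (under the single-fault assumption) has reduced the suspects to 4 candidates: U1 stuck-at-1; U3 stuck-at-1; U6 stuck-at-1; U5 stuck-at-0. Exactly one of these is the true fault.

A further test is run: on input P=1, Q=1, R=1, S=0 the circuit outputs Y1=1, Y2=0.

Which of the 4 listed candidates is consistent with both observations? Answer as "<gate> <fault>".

U1 stuck-at-1

Evaluate each candidate on input P=1, Q=1, R=1, S=0:
  U1 stuck-at-1: U1=1 [stuck-at-1], U2=1, U3=0, U4=1, U5=1, U6=0, U7=1, U8=0 → Y1=1, Y2=0 — matches
  U3 stuck-at-1: U1=1, U2=1, U3=1 [stuck-at-1], U4=0, U5=0, U6=1, U7=0, U8=0 → Y1=0, Y2=0 — eliminated
  U6 stuck-at-1: U1=1, U2=1, U3=0, U4=1, U5=1, U6=1 [stuck-at-1], U7=0, U8=0 → Y1=0, Y2=0 — eliminated
  U5 stuck-at-0: U1=1, U2=1, U3=0, U4=1, U5=0 [stuck-at-0], U6=1, U7=0, U8=0 → Y1=0, Y2=0 — eliminated
Only U1 stuck-at-1 reproduces the observed Y1=1, Y2=0.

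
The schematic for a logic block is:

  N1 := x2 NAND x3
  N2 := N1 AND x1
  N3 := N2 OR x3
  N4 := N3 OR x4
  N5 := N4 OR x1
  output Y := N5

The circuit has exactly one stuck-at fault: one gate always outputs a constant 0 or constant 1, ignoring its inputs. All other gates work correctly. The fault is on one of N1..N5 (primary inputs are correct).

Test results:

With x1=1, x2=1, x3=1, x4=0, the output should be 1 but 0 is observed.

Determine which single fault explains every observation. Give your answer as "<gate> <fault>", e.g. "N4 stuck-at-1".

N5 stuck-at-0

Fault-free values for test 1 (x1=1, x2=1, x3=1, x4=0): N1=0, N2=0, N3=1, N4=1, N5=1, giving Y=1. Observed 0.
Test 1: faults giving observed 0 are {N5 stuck-at-0}.
Only N5 stuck-at-0 is consistent with every test.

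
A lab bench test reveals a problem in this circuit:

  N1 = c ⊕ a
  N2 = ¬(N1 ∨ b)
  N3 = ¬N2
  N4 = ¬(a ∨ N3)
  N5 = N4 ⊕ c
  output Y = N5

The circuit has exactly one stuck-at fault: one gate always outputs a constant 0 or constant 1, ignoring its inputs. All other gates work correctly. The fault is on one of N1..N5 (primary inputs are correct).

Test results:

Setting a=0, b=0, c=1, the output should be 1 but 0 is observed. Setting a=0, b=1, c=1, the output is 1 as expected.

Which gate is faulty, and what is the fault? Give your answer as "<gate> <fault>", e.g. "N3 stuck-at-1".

N1 stuck-at-0

Fault-free values for test 1 (a=0, b=0, c=1): N1=1, N2=0, N3=1, N4=0, N5=1, giving Y=1. Observed 0.
Test 1: faults giving observed 0 are {N1 stuck-at-0, N2 stuck-at-1, N3 stuck-at-0, N4 stuck-at-1, N5 stuck-at-0}.
Test 2 (a=0, b=1, c=1): fault-free N1=1, N2=0, N3=1, N4=0, N5=1 → 1; observed 1. Eliminates N2 stuck-at-1, N3 stuck-at-0, N4 stuck-at-1, N5 stuck-at-0.
Only N1 stuck-at-0 is consistent with every test.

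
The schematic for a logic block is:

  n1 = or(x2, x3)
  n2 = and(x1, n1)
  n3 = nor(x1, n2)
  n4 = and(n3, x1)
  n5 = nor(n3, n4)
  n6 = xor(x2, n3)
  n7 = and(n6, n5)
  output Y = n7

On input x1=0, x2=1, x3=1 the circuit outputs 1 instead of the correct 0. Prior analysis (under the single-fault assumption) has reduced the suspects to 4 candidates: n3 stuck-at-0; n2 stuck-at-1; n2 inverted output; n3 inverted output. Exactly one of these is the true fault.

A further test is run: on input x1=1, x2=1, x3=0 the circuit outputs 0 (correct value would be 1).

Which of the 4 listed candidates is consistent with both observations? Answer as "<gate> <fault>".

n3 inverted output

Evaluate each candidate on input x1=1, x2=1, x3=0:
  n3 stuck-at-0: n1=1, n2=1, n3=0 [stuck-at-0], n4=0, n5=1, n6=1, n7=1 → 1 — eliminated
  n2 stuck-at-1: n1=1, n2=1 [stuck-at-1], n3=0, n4=0, n5=1, n6=1, n7=1 → 1 — eliminated
  n2 inverted output: n1=1, n2=0 [inverted output], n3=0, n4=0, n5=1, n6=1, n7=1 → 1 — eliminated
  n3 inverted output: n1=1, n2=1, n3=1 [inverted output], n4=1, n5=0, n6=0, n7=0 → 0 — matches
Only n3 inverted output reproduces the observed 0.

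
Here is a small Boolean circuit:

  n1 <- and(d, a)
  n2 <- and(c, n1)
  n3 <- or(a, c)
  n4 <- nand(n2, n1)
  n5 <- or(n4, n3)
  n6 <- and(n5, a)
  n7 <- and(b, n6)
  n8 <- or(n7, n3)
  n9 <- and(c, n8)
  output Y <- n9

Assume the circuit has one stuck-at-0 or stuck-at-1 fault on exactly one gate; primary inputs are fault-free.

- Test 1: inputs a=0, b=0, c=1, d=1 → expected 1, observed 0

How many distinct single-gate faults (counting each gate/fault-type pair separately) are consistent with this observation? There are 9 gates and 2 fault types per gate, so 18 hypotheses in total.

Fault-free: n1=0, n2=0, n3=1, n4=1, n5=1, n6=0, n7=0, n8=1, n9=1 → 1. Observed 0.
  n1: none of the 2 fault types match ✗
  n2: none of the 2 fault types match ✗
  n3: stuck-at-0 ✓; others ✗
  n4: none of the 2 fault types match ✗
  n5: none of the 2 fault types match ✗
  n6: none of the 2 fault types match ✗
  n7: none of the 2 fault types match ✗
  n8: stuck-at-0 ✓; others ✗
  n9: stuck-at-0 ✓; others ✗
Consistent faults: {n3 stuck-at-0, n8 stuck-at-0, n9 stuck-at-0} — 3 in all.

3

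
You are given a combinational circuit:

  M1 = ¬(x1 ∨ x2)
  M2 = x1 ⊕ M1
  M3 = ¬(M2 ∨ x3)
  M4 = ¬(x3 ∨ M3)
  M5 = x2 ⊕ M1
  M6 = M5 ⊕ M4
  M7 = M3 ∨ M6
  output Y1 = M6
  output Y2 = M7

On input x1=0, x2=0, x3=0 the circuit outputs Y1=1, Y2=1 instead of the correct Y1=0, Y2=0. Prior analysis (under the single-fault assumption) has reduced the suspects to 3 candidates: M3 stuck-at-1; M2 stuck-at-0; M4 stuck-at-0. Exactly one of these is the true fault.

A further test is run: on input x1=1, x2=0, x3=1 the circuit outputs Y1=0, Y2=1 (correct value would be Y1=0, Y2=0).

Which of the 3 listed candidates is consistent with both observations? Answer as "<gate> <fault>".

Evaluate each candidate on input x1=1, x2=0, x3=1:
  M3 stuck-at-1: M1=0, M2=1, M3=1 [stuck-at-1], M4=0, M5=0, M6=0, M7=1 → Y1=0, Y2=1 — matches
  M2 stuck-at-0: M1=0, M2=0 [stuck-at-0], M3=0, M4=0, M5=0, M6=0, M7=0 → Y1=0, Y2=0 — eliminated
  M4 stuck-at-0: M1=0, M2=1, M3=0, M4=0 [stuck-at-0], M5=0, M6=0, M7=0 → Y1=0, Y2=0 — eliminated
Only M3 stuck-at-1 reproduces the observed Y1=0, Y2=1.

M3 stuck-at-1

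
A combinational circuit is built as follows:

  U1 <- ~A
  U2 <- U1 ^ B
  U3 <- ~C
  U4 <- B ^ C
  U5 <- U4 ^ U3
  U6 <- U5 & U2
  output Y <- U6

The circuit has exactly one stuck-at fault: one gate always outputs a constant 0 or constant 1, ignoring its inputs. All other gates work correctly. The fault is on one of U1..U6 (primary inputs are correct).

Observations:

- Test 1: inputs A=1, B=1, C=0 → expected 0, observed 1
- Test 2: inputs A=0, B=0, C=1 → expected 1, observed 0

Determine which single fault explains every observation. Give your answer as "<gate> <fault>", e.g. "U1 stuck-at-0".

U4 stuck-at-0

Fault-free values for test 1 (A=1, B=1, C=0): U1=0, U2=1, U3=1, U4=1, U5=0, U6=0, giving Y=0. Observed 1.
Test 1: faults giving observed 1 are {U3 stuck-at-0, U4 stuck-at-0, U5 stuck-at-1, U6 stuck-at-1}.
Test 2 (A=0, B=0, C=1): fault-free U1=1, U2=1, U3=0, U4=1, U5=1, U6=1 → 1; observed 0. Eliminates U3 stuck-at-0, U5 stuck-at-1, U6 stuck-at-1.
Only U4 stuck-at-0 is consistent with every test.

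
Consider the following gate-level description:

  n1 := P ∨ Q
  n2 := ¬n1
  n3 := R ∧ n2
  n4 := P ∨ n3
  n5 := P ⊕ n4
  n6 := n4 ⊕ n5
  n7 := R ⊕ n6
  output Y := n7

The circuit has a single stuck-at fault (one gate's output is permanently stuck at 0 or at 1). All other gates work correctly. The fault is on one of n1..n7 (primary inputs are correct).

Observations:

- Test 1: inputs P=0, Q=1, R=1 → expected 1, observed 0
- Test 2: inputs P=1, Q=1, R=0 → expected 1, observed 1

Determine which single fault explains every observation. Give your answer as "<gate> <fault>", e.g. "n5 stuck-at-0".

n6 stuck-at-1

Fault-free values for test 1 (P=0, Q=1, R=1): n1=1, n2=0, n3=0, n4=0, n5=0, n6=0, n7=1, giving Y=1. Observed 0.
Test 1: faults giving observed 0 are {n5 stuck-at-1, n6 stuck-at-1, n7 stuck-at-0}.
Test 2 (P=1, Q=1, R=0): fault-free n1=1, n2=0, n3=0, n4=1, n5=0, n6=1, n7=1 → 1; observed 1. Eliminates n5 stuck-at-1, n7 stuck-at-0.
Only n6 stuck-at-1 is consistent with every test.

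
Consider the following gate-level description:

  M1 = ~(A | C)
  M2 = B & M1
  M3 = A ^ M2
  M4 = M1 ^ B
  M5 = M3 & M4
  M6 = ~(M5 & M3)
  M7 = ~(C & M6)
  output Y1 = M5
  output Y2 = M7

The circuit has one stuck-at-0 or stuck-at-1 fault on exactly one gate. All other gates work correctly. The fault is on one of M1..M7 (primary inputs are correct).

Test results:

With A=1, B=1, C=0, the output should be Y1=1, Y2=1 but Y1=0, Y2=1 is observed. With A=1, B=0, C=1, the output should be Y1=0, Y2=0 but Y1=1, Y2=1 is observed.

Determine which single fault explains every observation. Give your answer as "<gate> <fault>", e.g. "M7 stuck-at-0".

M1 stuck-at-1

Fault-free values for test 1 (A=1, B=1, C=0): M1=0, M2=0, M3=1, M4=1, M5=1, M6=0, M7=1, giving Y1=1, Y2=1. Observed Y1=0, Y2=1.
Test 1: faults giving observed Y1=0, Y2=1 are {M1 stuck-at-1, M2 stuck-at-1, M3 stuck-at-0, M4 stuck-at-0, M5 stuck-at-0}.
Test 2 (A=1, B=0, C=1): fault-free M1=0, M2=0, M3=1, M4=0, M5=0, M6=1, M7=0 → Y1=0, Y2=0; observed Y1=1, Y2=1. Eliminates M2 stuck-at-1, M3 stuck-at-0, M4 stuck-at-0, M5 stuck-at-0.
Only M1 stuck-at-1 is consistent with every test.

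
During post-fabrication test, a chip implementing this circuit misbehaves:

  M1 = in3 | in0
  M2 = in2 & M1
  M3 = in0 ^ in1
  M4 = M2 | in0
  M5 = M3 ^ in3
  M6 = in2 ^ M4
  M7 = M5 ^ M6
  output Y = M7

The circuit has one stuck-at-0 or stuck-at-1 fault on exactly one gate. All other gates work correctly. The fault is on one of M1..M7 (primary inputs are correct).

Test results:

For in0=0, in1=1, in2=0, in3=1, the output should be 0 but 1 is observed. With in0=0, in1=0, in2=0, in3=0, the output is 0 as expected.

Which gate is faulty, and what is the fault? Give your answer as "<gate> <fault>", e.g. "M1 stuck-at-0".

M3 stuck-at-0

Fault-free values for test 1 (in0=0, in1=1, in2=0, in3=1): M1=1, M2=0, M3=1, M4=0, M5=0, M6=0, M7=0, giving Y=0. Observed 1.
Test 1: faults giving observed 1 are {M2 stuck-at-1, M3 stuck-at-0, M4 stuck-at-1, M5 stuck-at-1, M6 stuck-at-1, M7 stuck-at-1}.
Test 2 (in0=0, in1=0, in2=0, in3=0): fault-free M1=0, M2=0, M3=0, M4=0, M5=0, M6=0, M7=0 → 0; observed 0. Eliminates M2 stuck-at-1, M4 stuck-at-1, M5 stuck-at-1, M6 stuck-at-1, M7 stuck-at-1.
Only M3 stuck-at-0 is consistent with every test.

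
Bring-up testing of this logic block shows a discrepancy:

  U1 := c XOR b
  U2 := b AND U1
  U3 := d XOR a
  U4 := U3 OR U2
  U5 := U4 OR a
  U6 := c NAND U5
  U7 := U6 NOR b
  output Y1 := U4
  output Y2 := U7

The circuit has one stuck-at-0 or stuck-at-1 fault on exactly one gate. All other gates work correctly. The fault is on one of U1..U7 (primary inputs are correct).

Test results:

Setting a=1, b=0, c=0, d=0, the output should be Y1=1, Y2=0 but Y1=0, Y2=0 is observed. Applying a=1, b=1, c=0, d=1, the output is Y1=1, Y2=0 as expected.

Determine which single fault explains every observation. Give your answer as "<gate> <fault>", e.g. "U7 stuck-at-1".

Fault-free values for test 1 (a=1, b=0, c=0, d=0): U1=0, U2=0, U3=1, U4=1, U5=1, U6=1, U7=0, giving Y1=1, Y2=0. Observed Y1=0, Y2=0.
Test 1: faults giving observed Y1=0, Y2=0 are {U3 stuck-at-0, U4 stuck-at-0}.
Test 2 (a=1, b=1, c=0, d=1): fault-free U1=1, U2=1, U3=0, U4=1, U5=1, U6=1, U7=0 → Y1=1, Y2=0; observed Y1=1, Y2=0. Eliminates U4 stuck-at-0.
Only U3 stuck-at-0 is consistent with every test.

U3 stuck-at-0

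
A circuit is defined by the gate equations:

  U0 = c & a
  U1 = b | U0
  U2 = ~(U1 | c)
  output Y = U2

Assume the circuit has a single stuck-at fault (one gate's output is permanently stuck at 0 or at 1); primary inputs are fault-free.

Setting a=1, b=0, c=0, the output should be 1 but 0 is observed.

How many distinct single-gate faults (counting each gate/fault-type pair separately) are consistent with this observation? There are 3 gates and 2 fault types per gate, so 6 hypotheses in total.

Fault-free: U0=0, U1=0, U2=1 → 1. Observed 0.
  U0 stuck-at-0: output 1 ✗
  U0 stuck-at-1: output 0 ✓
  U1 stuck-at-0: output 1 ✗
  U1 stuck-at-1: output 0 ✓
  U2 stuck-at-0: output 0 ✓
  U2 stuck-at-1: output 1 ✗
Consistent faults: {U0 stuck-at-1, U1 stuck-at-1, U2 stuck-at-0} — 3 in all.

3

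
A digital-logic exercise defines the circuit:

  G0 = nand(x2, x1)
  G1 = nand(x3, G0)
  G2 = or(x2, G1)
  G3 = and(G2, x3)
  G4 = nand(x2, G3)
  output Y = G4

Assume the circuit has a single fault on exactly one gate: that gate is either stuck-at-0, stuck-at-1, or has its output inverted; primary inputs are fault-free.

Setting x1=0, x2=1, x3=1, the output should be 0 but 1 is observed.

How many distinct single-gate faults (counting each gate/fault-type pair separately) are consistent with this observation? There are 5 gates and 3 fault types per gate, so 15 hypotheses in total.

Fault-free: G0=1, G1=0, G2=1, G3=1, G4=0 → 0. Observed 1.
  G0: none of the 3 fault types match ✗
  G1: none of the 3 fault types match ✗
  G2: stuck-at-0, inverted output ✓; others ✗
  G3: stuck-at-0, inverted output ✓; others ✗
  G4: stuck-at-1, inverted output ✓; others ✗
Consistent faults: {G2 stuck-at-0, G2 inverted output, G3 stuck-at-0, G3 inverted output, G4 stuck-at-1, G4 inverted output} — 6 in all.

6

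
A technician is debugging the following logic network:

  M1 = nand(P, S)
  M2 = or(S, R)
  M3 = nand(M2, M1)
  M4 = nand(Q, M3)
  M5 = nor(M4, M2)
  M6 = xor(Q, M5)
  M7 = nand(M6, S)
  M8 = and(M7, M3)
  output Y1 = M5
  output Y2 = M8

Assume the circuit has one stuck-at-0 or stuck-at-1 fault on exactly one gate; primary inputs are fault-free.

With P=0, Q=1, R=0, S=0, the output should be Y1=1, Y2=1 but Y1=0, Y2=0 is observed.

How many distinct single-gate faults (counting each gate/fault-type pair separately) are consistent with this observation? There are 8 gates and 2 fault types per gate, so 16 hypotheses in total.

Fault-free: M1=1, M2=0, M3=1, M4=0, M5=1, M6=0, M7=1, M8=1 → Y1=1, Y2=1. Observed Y1=0, Y2=0.
  M1: none of the 2 fault types match ✗
  M2: stuck-at-1 ✓; others ✗
  M3: stuck-at-0 ✓; others ✗
  M4: none of the 2 fault types match ✗
  M5: none of the 2 fault types match ✗
  M6: none of the 2 fault types match ✗
  M7: none of the 2 fault types match ✗
  M8: none of the 2 fault types match ✗
Consistent faults: {M2 stuck-at-1, M3 stuck-at-0} — 2 in all.

2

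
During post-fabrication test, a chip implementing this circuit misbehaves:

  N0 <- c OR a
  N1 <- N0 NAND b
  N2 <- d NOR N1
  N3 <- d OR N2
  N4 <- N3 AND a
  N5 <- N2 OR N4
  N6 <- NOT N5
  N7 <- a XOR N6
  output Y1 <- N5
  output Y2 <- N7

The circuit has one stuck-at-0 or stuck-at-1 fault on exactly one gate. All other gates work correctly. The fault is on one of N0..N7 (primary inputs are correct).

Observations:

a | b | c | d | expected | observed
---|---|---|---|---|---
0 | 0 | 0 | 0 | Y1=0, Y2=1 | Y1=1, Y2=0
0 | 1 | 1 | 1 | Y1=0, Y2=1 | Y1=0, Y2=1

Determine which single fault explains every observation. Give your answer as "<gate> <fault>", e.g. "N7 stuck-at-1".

Fault-free values for test 1 (a=0, b=0, c=0, d=0): N0=0, N1=1, N2=0, N3=0, N4=0, N5=0, N6=1, N7=1, giving Y1=0, Y2=1. Observed Y1=1, Y2=0.
Test 1: faults giving observed Y1=1, Y2=0 are {N1 stuck-at-0, N2 stuck-at-1, N4 stuck-at-1, N5 stuck-at-1}.
Test 2 (a=0, b=1, c=1, d=1): fault-free N0=1, N1=0, N2=0, N3=1, N4=0, N5=0, N6=1, N7=1 → Y1=0, Y2=1; observed Y1=0, Y2=1. Eliminates N2 stuck-at-1, N4 stuck-at-1, N5 stuck-at-1.
Only N1 stuck-at-0 is consistent with every test.

N1 stuck-at-0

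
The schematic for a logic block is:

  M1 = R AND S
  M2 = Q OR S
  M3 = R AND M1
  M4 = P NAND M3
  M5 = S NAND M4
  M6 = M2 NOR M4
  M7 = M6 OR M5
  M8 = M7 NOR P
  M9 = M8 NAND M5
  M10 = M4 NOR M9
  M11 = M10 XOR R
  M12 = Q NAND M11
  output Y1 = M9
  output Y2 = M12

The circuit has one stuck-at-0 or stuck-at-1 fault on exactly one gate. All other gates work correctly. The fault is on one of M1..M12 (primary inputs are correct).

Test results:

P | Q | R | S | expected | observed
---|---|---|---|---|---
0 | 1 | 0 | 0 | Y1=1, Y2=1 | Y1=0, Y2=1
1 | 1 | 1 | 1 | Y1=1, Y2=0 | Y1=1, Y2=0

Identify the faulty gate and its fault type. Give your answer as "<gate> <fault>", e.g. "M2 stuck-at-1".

M7 stuck-at-0

Fault-free values for test 1 (P=0, Q=1, R=0, S=0): M1=0, M2=1, M3=0, M4=1, M5=1, M6=0, M7=1, M8=0, M9=1, M10=0, M11=0, M12=1, giving Y1=1, Y2=1. Observed Y1=0, Y2=1.
Test 1: faults giving observed Y1=0, Y2=1 are {M7 stuck-at-0, M8 stuck-at-1, M9 stuck-at-0}.
Test 2 (P=1, Q=1, R=1, S=1): fault-free M1=1, M2=1, M3=1, M4=0, M5=1, M6=0, M7=1, M8=0, M9=1, M10=0, M11=1, M12=0 → Y1=1, Y2=0; observed Y1=1, Y2=0. Eliminates M8 stuck-at-1, M9 stuck-at-0.
Only M7 stuck-at-0 is consistent with every test.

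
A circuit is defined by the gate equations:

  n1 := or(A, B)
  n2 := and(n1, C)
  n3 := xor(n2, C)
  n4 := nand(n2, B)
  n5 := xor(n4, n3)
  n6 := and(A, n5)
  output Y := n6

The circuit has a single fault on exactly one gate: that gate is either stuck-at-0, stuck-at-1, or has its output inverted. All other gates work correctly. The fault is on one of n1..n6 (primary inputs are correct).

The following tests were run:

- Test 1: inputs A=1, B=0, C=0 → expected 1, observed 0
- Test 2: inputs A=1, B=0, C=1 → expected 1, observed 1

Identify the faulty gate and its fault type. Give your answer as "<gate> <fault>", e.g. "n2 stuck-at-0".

n2 stuck-at-1

Fault-free values for test 1 (A=1, B=0, C=0): n1=1, n2=0, n3=0, n4=1, n5=1, n6=1, giving Y=1. Observed 0.
Test 1: faults giving observed 0 are {n2 stuck-at-1, n2 inverted output, n3 stuck-at-1, n3 inverted output, n4 stuck-at-0, n4 inverted output, n5 stuck-at-0, n5 inverted output, n6 stuck-at-0, n6 inverted output}.
Test 2 (A=1, B=0, C=1): fault-free n1=1, n2=1, n3=0, n4=1, n5=1, n6=1 → 1; observed 1. Eliminates n2 inverted output, n3 stuck-at-1, n3 inverted output, n4 stuck-at-0, n4 inverted output, n5 stuck-at-0, n5 inverted output, n6 stuck-at-0, n6 inverted output.
Only n2 stuck-at-1 is consistent with every test.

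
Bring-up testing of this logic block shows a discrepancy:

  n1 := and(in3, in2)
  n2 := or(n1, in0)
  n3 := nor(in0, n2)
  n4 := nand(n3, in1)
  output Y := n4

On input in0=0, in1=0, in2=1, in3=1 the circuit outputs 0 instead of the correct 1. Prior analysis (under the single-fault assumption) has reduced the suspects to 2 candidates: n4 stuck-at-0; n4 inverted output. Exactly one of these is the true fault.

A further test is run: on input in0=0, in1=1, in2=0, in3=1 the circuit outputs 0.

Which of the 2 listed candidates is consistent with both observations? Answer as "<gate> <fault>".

n4 stuck-at-0

Evaluate each candidate on input in0=0, in1=1, in2=0, in3=1:
  n4 stuck-at-0: n1=0, n2=0, n3=1, n4=0 [stuck-at-0] → 0 — matches
  n4 inverted output: n1=0, n2=0, n3=1, n4=1 [inverted output] → 1 — eliminated
Only n4 stuck-at-0 reproduces the observed 0.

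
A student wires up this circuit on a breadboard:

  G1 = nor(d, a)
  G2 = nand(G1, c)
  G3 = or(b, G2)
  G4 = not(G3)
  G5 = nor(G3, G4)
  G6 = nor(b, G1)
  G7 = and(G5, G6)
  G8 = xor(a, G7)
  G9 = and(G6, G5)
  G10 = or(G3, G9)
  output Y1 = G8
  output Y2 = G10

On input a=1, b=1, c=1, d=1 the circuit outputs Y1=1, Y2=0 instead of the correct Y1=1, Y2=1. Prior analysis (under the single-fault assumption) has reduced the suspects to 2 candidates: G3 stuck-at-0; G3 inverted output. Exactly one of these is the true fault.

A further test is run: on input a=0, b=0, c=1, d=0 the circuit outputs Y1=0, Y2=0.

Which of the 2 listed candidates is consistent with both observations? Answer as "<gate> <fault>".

G3 stuck-at-0

Evaluate each candidate on input a=0, b=0, c=1, d=0:
  G3 stuck-at-0: G1=1, G2=0, G3=0 [stuck-at-0], G4=1, G5=0, G6=0, G7=0, G8=0, G9=0, G10=0 → Y1=0, Y2=0 — matches
  G3 inverted output: G1=1, G2=0, G3=1 [inverted output], G4=0, G5=0, G6=0, G7=0, G8=0, G9=0, G10=1 → Y1=0, Y2=1 — eliminated
Only G3 stuck-at-0 reproduces the observed Y1=0, Y2=0.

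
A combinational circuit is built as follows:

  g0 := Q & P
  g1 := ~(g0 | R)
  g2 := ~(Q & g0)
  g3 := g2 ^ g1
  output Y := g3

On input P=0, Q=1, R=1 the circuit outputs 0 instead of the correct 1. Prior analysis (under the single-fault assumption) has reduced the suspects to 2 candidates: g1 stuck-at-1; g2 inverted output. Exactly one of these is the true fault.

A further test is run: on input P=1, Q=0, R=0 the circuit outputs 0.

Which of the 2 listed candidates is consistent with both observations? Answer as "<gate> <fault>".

g1 stuck-at-1

Evaluate each candidate on input P=1, Q=0, R=0:
  g1 stuck-at-1: g0=0, g1=1 [stuck-at-1], g2=1, g3=0 → 0 — matches
  g2 inverted output: g0=0, g1=1, g2=0 [inverted output], g3=1 → 1 — eliminated
Only g1 stuck-at-1 reproduces the observed 0.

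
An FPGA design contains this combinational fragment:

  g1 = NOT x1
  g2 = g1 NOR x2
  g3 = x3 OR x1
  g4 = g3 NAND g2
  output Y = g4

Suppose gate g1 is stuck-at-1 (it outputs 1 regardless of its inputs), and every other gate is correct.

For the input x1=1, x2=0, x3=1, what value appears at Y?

1

Propagate with g1 forced: g1=1 [stuck-at-1], g2=0, g3=1, g4=1.
So Y = 1. (Without the fault it would be 0.)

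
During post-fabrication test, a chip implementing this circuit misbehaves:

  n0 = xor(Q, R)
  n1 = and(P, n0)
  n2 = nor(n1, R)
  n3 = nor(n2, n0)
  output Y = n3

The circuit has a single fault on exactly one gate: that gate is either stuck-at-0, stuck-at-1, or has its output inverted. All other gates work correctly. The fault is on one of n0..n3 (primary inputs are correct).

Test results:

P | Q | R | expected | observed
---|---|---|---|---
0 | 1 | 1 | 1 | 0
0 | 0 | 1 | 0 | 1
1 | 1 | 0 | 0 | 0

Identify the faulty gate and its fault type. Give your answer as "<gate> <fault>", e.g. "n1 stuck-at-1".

Fault-free values for test 1 (P=0, Q=1, R=1): n0=0, n1=0, n2=0, n3=1, giving Y=1. Observed 0.
Test 1: faults giving observed 0 are {n0 stuck-at-1, n0 inverted output, n2 stuck-at-1, n2 inverted output, n3 stuck-at-0, n3 inverted output}.
Test 2 (P=0, Q=0, R=1): fault-free n0=1, n1=0, n2=0, n3=0 → 0; observed 1. Eliminates n0 stuck-at-1, n2 stuck-at-1, n2 inverted output, n3 stuck-at-0.
Test 3 (P=1, Q=1, R=0): fault-free n0=1, n1=1, n2=0, n3=0 → 0; observed 0. Eliminates n3 inverted output.
Only n0 inverted output is consistent with every test.

n0 inverted output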